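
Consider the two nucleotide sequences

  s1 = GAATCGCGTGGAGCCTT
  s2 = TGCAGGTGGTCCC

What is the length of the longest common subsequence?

One common subsequence of length 9: G at s1[1]=s2[2], then A at s1[3]=s2[4], then G at s1[6]=s2[5], then G at s1[8]=s2[6], then T at s1[9]=s2[7], then G at s1[10]=s2[8], then G at s1[11]=s2[9], then C at s1[14]=s2[12], then C at s1[15]=s2[13]. Since dp[17][13] = 9, nothing longer is possible.

9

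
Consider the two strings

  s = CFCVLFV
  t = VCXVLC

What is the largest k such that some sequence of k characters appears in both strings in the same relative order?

3

Let dp[i][j] be the LCS length of the first i characters of s and the first j characters of t. dp[i][j] = dp[i-1][j-1]+1 when the i-th and j-th characters match, else max(dp[i-1][j], dp[i][j-1]).
    ·  V  C  X  V  L  C
 ·  0  0  0  0  0  0  0
 C  0  0  1  1  1  1  1
 F  0  0  1  1  1  1  1
 C  0  0  1  1  1  1  2
 V  0  1  1  1  2  2  2
 L  0  1  1  1  2  3  3
 F  0  1  1  1  2  3  3
 V  0  1  1  1  2  3  3
dp[7][6] = 3. One LCS (by backtracking along matches): CVL.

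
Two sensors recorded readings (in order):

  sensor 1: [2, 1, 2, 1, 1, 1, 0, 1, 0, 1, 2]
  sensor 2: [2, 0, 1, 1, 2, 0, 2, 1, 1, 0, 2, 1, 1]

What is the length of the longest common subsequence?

Let dp[i][j] be the LCS length of the first i values of sensor 1 and the first j values of sensor 2. dp[i][j] = dp[i-1][j-1]+1 when the i-th and j-th values match, else max(dp[i-1][j], dp[i][j-1]).
    ·  2  0  1  1  2  0  2  1  1  0  2  1  1
 ·  0  0  0  0  0  0  0  0  0  0  0  0  0  0
 2  0  1  1  1  1  1  1  1  1  1  1  1  1  1
 1  0  1  1  2  2  2  2  2  2  2  2  2  2  2
 2  0  1  1  2  2  3  3  3  3  3  3  3  3  3
 1  0  1  1  2  3  3  3  3  4  4  4  4  4  4
 1  0  1  1  2  3  3  3  3  4  5  5  5  5  5
 1  0  1  1  2  3  3  3  3  4  5  5  5  6  6
 0  0  1  2  2  3  3  4  4  4  5  6  6  6  6
 1  0  1  2  3  3  3  4  4  5  5  6  6  7  7
 0  0  1  2  3  3  3  4  4  5  5  6  6  7  7
 1  0  1  2  3  4  4  4  4  5  6  6  6  7  8
 2  0  1  2  3  4  5  5  5  5  6  6  7  7  8
dp[11][13] = 8. One LCS (by backtracking along matches): 2, 1, 2, 1, 1, 0, 1, 1.

8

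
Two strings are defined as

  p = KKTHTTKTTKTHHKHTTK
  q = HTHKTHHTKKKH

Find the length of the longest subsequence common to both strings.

8

Pick K (p #2, q #4), T (p #3, q #5), H (p #4, q #7), T (p #6, q #8), K (p #7, q #9), K (p #10, q #10), K (p #14, q #11), H (p #15, q #12); all 8 characters appear in both, in order, and the DP table's final entry dp[18][12] is also 8, so no common subsequence is longer.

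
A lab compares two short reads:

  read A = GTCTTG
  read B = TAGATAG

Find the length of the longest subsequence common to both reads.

Let dp[i][j] be the LCS length of the first i bases of read A and the first j bases of read B. dp[i][j] = dp[i-1][j-1]+1 when the i-th and j-th bases match, else max(dp[i-1][j], dp[i][j-1]).
    ·  T  A  G  A  T  A  G
 ·  0  0  0  0  0  0  0  0
 G  0  0  0  1  1  1  1  1
 T  0  1  1  1  1  2  2  2
 C  0  1  1  1  1  2  2  2
 T  0  1  1  1  1  2  2  2
 T  0  1  1  1  1  2  2  2
 G  0  1  1  2  2  2  2  3
dp[6][7] = 3. One LCS (by backtracking along matches): GTG.

3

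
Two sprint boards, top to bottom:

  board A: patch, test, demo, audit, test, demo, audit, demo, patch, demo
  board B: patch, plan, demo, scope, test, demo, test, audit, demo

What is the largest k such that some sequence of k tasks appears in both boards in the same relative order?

Taking patch at board A[1]=board B[1] → test at board A[2]=board B[5] → demo at board A[3]=board B[6] → test at board A[5]=board B[7] → audit at board A[7]=board B[8] → demo at board A[10]=board B[9] gives a common subsequence of length 6, and the DP table's final entry dp[10][9] is also 6, so no common subsequence is longer.

6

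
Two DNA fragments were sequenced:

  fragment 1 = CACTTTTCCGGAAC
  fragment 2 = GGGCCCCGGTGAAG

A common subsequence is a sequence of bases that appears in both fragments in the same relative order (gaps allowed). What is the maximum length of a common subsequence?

8

Taking C (fragment 1 #1, fragment 2 #4), then C (fragment 1 #3, fragment 2 #5), then C (fragment 1 #8, fragment 2 #6), then C (fragment 1 #9, fragment 2 #7), then G (fragment 1 #10, fragment 2 #9), then G (fragment 1 #11, fragment 2 #11), then A (fragment 1 #12, fragment 2 #12), then A (fragment 1 #13, fragment 2 #13) gives a common subsequence of length 8. dp[14][14] = 8 confirms this is the maximum.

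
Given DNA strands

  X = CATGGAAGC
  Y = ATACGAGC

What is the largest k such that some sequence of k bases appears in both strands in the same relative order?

6

Let dp[i][j] be the LCS length of the first i bases of X and the first j bases of Y. dp[i][j] = dp[i-1][j-1]+1 when the i-th and j-th bases match, else max(dp[i-1][j], dp[i][j-1]).
    ·  A  T  A  C  G  A  G  C
 ·  0  0  0  0  0  0  0  0  0
 C  0  0  0  0  1  1  1  1  1
 A  0  1  1  1  1  1  2  2  2
 T  0  1  2  2  2  2  2  2  2
 G  0  1  2  2  2  3  3  3  3
 G  0  1  2  2  2  3  3  4  4
 A  0  1  2  3  3  3  4  4  4
 A  0  1  2  3  3  3  4  4  4
 G  0  1  2  3  3  4  4  5  5
 C  0  1  2  3  4  4  4  5  6
dp[9][8] = 6. One LCS (by backtracking along matches): ATGAGC.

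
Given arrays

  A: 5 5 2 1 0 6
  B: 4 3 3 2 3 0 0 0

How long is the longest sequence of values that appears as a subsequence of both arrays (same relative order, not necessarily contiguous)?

2

Pick 2 [3,4]; then 0 [5,8]; all 2 values appear in both, in order, and the DP table's final entry dp[6][8] is also 2, so no common subsequence is longer.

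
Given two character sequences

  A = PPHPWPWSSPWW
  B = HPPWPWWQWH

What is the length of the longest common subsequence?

7

Let dp[i][j] be the LCS length of the first i characters of A and the first j characters of B. dp[i][j] = dp[i-1][j-1]+1 when the i-th and j-th characters match, else max(dp[i-1][j], dp[i][j-1]).
    ·  H  P  P  W  P  W  W  Q  W  H
 ·  0  0  0  0  0  0  0  0  0  0  0
 P  0  0  1  1  1  1  1  1  1  1  1
 P  0  0  1  2  2  2  2  2  2  2  2
 H  0  1  1  2  2  2  2  2  2  2  3
 P  0  1  2  2  2  3  3  3  3  3  3
 W  0  1  2  2  3  3  4  4  4  4  4
 P  0  1  2  3  3  4  4  4  4  4  4
 W  0  1  2  3  4  4  5  5  5  5  5
 S  0  1  2  3  4  4  5  5  5  5  5
 S  0  1  2  3  4  4  5  5  5  5  5
 P  0  1  2  3  4  5  5  5  5  5  5
 W  0  1  2  3  4  5  6  6  6  6  6
 W  0  1  2  3  4  5  6  7  7  7  7
dp[12][10] = 7. One LCS (by backtracking along matches): PPWPWWW.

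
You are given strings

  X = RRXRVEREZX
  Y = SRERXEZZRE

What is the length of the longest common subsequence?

One common subsequence of length 6: R (X #1, Y #2) → R (X #2, Y #4) → X (X #3, Y #5) → E (X #6, Y #6) → R (X #7, Y #9) → E (X #8, Y #10), and the DP table's final entry dp[10][10] is also 6, so no common subsequence is longer.

6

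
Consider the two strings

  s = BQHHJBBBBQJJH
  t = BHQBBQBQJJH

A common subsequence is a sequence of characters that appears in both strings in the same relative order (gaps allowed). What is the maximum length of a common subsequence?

9

Pick B [1,1], Q [2,3], B [6,4], B [7,5], B [9,7], Q [10,8], J [11,9], J [12,10], H [13,11]; all 9 characters appear in both, in order. dp[13][11] = 9 confirms this is the maximum.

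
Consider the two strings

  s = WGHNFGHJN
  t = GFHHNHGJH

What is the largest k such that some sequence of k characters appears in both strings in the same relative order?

Pick G at s[2]=t[1], H at s[3]=t[4], N at s[4]=t[5], G at s[6]=t[7], H at s[7]=t[9]; all 5 characters appear in both, in order, and the DP table's final entry dp[9][9] is also 5, so no common subsequence is longer.

5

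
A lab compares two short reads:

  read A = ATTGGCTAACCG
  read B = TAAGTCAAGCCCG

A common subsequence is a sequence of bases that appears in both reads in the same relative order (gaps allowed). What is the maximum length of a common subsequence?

Taking A at read A[1]=read B[3]; then T at read A[3]=read B[5]; then C at read A[6]=read B[6]; then A at read A[8]=read B[7]; then A at read A[9]=read B[8]; then C at read A[10]=read B[11]; then C at read A[11]=read B[12]; then G at read A[12]=read B[13] gives a common subsequence of length 8, and the DP table's final entry dp[12][13] is also 8, so no common subsequence is longer.

8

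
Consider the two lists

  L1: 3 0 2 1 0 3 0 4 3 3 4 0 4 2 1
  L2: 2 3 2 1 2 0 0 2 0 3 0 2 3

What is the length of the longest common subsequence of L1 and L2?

8

Taking 3 at L1[1]=L2[2], 2 at L1[3]=L2[3], 1 at L1[4]=L2[4], 0 at L1[5]=L2[7], 0 at L1[7]=L2[9], 3 at L1[10]=L2[10], 0 at L1[12]=L2[11], 2 at L1[14]=L2[12] gives a common subsequence of length 8. The LCS DP gives dp[15][13] = 8, so this is optimal.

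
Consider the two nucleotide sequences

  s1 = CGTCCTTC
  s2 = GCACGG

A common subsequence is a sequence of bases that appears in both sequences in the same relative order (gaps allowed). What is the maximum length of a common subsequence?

Taking G at s1[2]=s2[1], then C at s1[4]=s2[2], then C at s1[5]=s2[4] gives a common subsequence of length 3. The LCS DP gives dp[8][6] = 3, so this is optimal.

3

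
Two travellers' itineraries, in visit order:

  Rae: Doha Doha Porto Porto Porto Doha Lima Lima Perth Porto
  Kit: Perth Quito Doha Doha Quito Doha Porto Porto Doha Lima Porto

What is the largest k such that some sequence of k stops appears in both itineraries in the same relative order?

Taking Doha at Rae[1]=Kit[4], Doha at Rae[2]=Kit[6], Porto at Rae[4]=Kit[7], Porto at Rae[5]=Kit[8], Doha at Rae[6]=Kit[9], Lima at Rae[8]=Kit[10], Porto at Rae[10]=Kit[11] gives a common subsequence of length 7. Since dp[10][11] = 7, nothing longer is possible.

7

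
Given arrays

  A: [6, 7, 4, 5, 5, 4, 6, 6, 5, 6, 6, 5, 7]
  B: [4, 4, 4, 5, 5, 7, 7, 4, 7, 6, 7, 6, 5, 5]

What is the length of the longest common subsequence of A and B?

Pick 4 at A[3]=B[3], then 5 at A[4]=B[4], then 5 at A[5]=B[5], then 4 at A[6]=B[8], then 6 at A[7]=B[10], then 6 at A[8]=B[12], then 5 at A[9]=B[13], then 5 at A[12]=B[14]; all 8 values appear in both, in order. Since dp[13][14] = 8, nothing longer is possible.

8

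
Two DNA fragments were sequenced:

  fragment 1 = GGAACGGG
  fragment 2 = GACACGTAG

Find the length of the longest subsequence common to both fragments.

Let dp[i][j] be the LCS length of the first i bases of fragment 1 and the first j bases of fragment 2. dp[i][j] = dp[i-1][j-1]+1 when the i-th and j-th bases match, else max(dp[i-1][j], dp[i][j-1]).
    ·  G  A  C  A  C  G  T  A  G
 ·  0  0  0  0  0  0  0  0  0  0
 G  0  1  1  1  1  1  1  1  1  1
 G  0  1  1  1  1  1  2  2  2  2
 A  0  1  2  2  2  2  2  2  3  3
 A  0  1  2  2  3  3  3  3  3  3
 C  0  1  2  3  3  4  4  4  4  4
 G  0  1  2  3  3  4  5  5  5  5
 G  0  1  2  3  3  4  5  5  5  6
 G  0  1  2  3  3  4  5  5  5  6
dp[8][9] = 6. One LCS (by backtracking along matches): GAACGG.

6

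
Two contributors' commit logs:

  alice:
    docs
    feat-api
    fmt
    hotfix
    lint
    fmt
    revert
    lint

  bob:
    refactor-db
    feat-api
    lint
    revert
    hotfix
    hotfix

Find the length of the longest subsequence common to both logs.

One common subsequence of length 3: feat-api at alice[2]=bob[2], lint at alice[5]=bob[3], revert at alice[7]=bob[4]. Since dp[8][6] = 3, nothing longer is possible.

3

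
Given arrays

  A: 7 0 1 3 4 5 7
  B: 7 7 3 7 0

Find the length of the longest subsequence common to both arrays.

Taking 7 at A[1]=B[2], then 3 at A[4]=B[3], then 7 at A[7]=B[4] gives a common subsequence of length 3, and the DP table's final entry dp[7][5] is also 3, so no common subsequence is longer.

3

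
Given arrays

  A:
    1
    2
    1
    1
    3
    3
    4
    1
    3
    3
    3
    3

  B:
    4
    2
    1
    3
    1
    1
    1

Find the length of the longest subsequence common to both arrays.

4

Let dp[i][j] be the LCS length of the first i values of A and the first j values of B. dp[i][j] = dp[i-1][j-1]+1 when the i-th and j-th values match, else max(dp[i-1][j], dp[i][j-1]).
    ·  4  2  1  3  1  1  1
 ·  0  0  0  0  0  0  0  0
 1  0  0  0  1  1  1  1  1
 2  0  0  1  1  1  1  1  1
 1  0  0  1  2  2  2  2  2
 1  0  0  1  2  2  3  3  3
 3  0  0  1  2  3  3  3  3
 3  0  0  1  2  3  3  3  3
 4  0  1  1  2  3  3  3  3
 1  0  1  1  2  3  4  4  4
 3  0  1  1  2  3  4  4  4
 3  0  1  1  2  3  4  4  4
 3  0  1  1  2  3  4  4  4
 3  0  1  1  2  3  4  4  4
dp[12][7] = 4. One LCS (by backtracking along matches): 1, 1, 1, 1.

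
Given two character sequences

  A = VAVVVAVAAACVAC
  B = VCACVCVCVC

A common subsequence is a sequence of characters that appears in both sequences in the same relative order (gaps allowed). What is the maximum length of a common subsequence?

Let dp[i][j] be the LCS length of the first i characters of A and the first j characters of B. dp[i][j] = dp[i-1][j-1]+1 when the i-th and j-th characters match, else max(dp[i-1][j], dp[i][j-1]).
    ·  V  C  A  C  V  C  V  C  V  C
 ·  0  0  0  0  0  0  0  0  0  0  0
 V  0  1  1  1  1  1  1  1  1  1  1
 A  0  1  1  2  2  2  2  2  2  2  2
 V  0  1  1  2  2  3  3  3  3  3  3
 V  0  1  1  2  2  3  3  4  4  4  4
 V  0  1  1  2  2  3  3  4  4  5  5
 A  0  1  1  2  2  3  3  4  4  5  5
 V  0  1  1  2  2  3  3  4  4  5  5
 A  0  1  1  2  2  3  3  4  4  5  5
 A  0  1  1  2  2  3  3  4  4  5  5
 A  0  1  1  2  2  3  3  4  4  5  5
 C  0  1  2  2  3  3  4  4  5  5  6
 V  0  1  2  2  3  4  4  5  5  6  6
 A  0  1  2  3  3  4  4  5  5  6  6
 C  0  1  2  3  4  4  5  5  6  6  7
dp[14][10] = 7. One LCS (by backtracking along matches): VAVVCVC.

7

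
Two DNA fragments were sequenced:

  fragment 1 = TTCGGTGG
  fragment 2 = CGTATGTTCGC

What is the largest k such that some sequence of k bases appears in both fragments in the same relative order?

5

Let dp[i][j] be the LCS length of the first i bases of fragment 1 and the first j bases of fragment 2. dp[i][j] = dp[i-1][j-1]+1 when the i-th and j-th bases match, else max(dp[i-1][j], dp[i][j-1]).
    ·  C  G  T  A  T  G  T  T  C  G  C
 ·  0  0  0  0  0  0  0  0  0  0  0  0
 T  0  0  0  1  1  1  1  1  1  1  1  1
 T  0  0  0  1  1  2  2  2  2  2  2  2
 C  0  1  1  1  1  2  2  2  2  3  3  3
 G  0  1  2  2  2  2  3  3  3  3  4  4
 G  0  1  2  2  2  2  3  3  3  3  4  4
 T  0  1  2  3  3  3  3  4  4  4  4  4
 G  0  1  2  3  3  3  4  4  4  4  5  5
 G  0  1  2  3  3  3  4  4  4  4  5  5
dp[8][11] = 5. One LCS (by backtracking along matches): TTGTG.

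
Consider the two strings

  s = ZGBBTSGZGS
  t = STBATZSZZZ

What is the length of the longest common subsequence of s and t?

Pick B at s[3]=t[3]; then T at s[5]=t[5]; then S at s[6]=t[7]; then Z at s[8]=t[10]; all 4 characters appear in both, in order. Since dp[10][10] = 4, nothing longer is possible.

4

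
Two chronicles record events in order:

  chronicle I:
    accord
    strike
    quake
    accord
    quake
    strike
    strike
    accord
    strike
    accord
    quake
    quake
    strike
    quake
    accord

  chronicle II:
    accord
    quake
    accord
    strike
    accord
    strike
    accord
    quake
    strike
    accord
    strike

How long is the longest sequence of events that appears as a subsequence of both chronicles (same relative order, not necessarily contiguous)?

Pick accord (chronicle I #1, chronicle II #1) → quake (chronicle I #3, chronicle II #2) → accord (chronicle I #4, chronicle II #3) → strike (chronicle I #7, chronicle II #4) → accord (chronicle I #8, chronicle II #5) → strike (chronicle I #9, chronicle II #6) → accord (chronicle I #10, chronicle II #7) → quake (chronicle I #12, chronicle II #8) → strike (chronicle I #13, chronicle II #9) → accord (chronicle I #15, chronicle II #10); all 10 events appear in both, in order. dp[15][11] = 10 confirms this is the maximum.

10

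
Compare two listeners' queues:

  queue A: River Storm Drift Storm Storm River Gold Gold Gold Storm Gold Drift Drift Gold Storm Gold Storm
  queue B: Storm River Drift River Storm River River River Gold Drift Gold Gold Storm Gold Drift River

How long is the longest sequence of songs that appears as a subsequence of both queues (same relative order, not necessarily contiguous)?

10

Taking River at queue A[1]=queue B[2], then Drift at queue A[3]=queue B[3], then Storm at queue A[4]=queue B[5], then River at queue A[6]=queue B[8], then Gold at queue A[7]=queue B[9], then Gold at queue A[8]=queue B[11], then Gold at queue A[9]=queue B[12], then Storm at queue A[10]=queue B[13], then Gold at queue A[11]=queue B[14], then Drift at queue A[12]=queue B[15] gives a common subsequence of length 10, and the DP table's final entry dp[17][16] is also 10, so no common subsequence is longer.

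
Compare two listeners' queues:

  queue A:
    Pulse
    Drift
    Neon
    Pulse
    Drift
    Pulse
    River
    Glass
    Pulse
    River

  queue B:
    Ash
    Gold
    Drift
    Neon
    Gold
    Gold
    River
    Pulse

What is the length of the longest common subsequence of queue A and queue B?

Match Drift at queue A[2]=queue B[3]; then Neon at queue A[3]=queue B[4]; then River at queue A[7]=queue B[7]; then Pulse at queue A[9]=queue B[8] — 4 songs in the same relative order in both, and the DP table's final entry dp[10][8] is also 4, so no common subsequence is longer.

4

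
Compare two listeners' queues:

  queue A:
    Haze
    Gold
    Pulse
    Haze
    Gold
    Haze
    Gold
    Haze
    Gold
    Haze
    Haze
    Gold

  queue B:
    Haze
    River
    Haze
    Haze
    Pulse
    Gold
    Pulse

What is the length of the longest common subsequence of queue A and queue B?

Match Haze (queue A #1, queue B #1); then Haze (queue A #4, queue B #3); then Haze (queue A #6, queue B #4); then Gold (queue A #7, queue B #6) — 4 songs in the same relative order in both. dp[12][7] = 4 confirms this is the maximum.

4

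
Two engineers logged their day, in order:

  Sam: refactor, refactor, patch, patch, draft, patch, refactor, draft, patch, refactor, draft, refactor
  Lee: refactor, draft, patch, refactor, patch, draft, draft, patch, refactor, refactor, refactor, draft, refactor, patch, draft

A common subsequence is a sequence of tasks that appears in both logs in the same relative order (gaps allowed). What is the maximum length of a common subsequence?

One common subsequence of length 9: refactor [1,1], then refactor [2,4], then patch [3,5], then draft [5,7], then patch [6,8], then refactor [7,11], then draft [8,12], then patch [9,14], then draft [11,15]. dp[12][15] = 9 confirms this is the maximum.

9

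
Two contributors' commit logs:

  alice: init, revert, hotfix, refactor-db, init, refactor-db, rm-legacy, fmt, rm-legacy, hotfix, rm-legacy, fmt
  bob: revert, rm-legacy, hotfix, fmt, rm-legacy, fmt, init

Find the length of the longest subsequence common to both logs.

5

Taking revert [2,1] → hotfix [3,3] → fmt [8,4] → rm-legacy [11,5] → fmt [12,6] gives a common subsequence of length 5. Since dp[12][7] = 5, nothing longer is possible.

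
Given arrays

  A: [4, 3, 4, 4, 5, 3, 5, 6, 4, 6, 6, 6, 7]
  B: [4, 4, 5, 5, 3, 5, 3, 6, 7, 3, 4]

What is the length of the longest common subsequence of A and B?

7

Taking 4 [1,1], 4 [3,2], 5 [5,4], 3 [6,5], 5 [7,6], 6 [8,8], 4 [9,11] gives a common subsequence of length 7, and the DP table's final entry dp[13][11] is also 7, so no common subsequence is longer.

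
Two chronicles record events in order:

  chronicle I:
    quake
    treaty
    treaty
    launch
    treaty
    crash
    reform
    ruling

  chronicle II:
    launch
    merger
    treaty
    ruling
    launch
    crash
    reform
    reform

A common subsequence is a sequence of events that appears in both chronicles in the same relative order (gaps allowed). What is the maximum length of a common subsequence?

4

Taking treaty (chronicle I #2, chronicle II #3), then launch (chronicle I #4, chronicle II #5), then crash (chronicle I #6, chronicle II #6), then reform (chronicle I #7, chronicle II #8) gives a common subsequence of length 4. The LCS DP gives dp[8][8] = 4, so this is optimal.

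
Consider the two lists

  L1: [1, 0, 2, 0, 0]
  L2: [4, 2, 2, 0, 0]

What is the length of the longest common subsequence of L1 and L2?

One common subsequence of length 3: 2 at L1[3]=L2[3] → 0 at L1[4]=L2[4] → 0 at L1[5]=L2[5]. Since dp[5][5] = 3, nothing longer is possible.

3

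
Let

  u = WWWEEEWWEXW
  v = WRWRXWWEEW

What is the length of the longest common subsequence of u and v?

Taking W (u #1, v #3); then W (u #2, v #6); then W (u #3, v #7); then E (u #6, v #8); then E (u #9, v #9); then W (u #11, v #10) gives a common subsequence of length 6, and the DP table's final entry dp[11][10] is also 6, so no common subsequence is longer.

6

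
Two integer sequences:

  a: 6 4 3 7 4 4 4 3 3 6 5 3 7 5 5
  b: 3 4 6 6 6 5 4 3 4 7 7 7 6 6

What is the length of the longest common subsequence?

6

One common subsequence of length 6: 3 [3,1], then 4 [5,2], then 6 [10,5], then 5 [11,6], then 3 [12,8], then 7 [13,12]. Since dp[15][14] = 6, nothing longer is possible.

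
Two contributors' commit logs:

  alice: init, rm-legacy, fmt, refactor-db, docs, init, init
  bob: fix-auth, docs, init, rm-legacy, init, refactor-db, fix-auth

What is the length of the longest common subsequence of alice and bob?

3

Pick init (alice #1, bob #3); then rm-legacy (alice #2, bob #4); then refactor-db (alice #4, bob #6); all 3 commits appear in both, in order. The LCS DP gives dp[7][7] = 3, so this is optimal.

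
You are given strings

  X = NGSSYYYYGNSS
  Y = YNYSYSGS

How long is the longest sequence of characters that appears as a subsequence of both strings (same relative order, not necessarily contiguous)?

5

One common subsequence of length 5: N (X #1, Y #2); then S (X #3, Y #4); then S (X #4, Y #6); then G (X #9, Y #7); then S (X #12, Y #8). Since dp[12][8] = 5, nothing longer is possible.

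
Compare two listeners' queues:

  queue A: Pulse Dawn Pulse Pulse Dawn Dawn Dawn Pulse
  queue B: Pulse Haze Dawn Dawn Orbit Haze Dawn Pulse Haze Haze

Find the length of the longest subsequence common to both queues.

5

One common subsequence of length 5: Pulse [1,1], then Dawn [2,3], then Dawn [5,4], then Dawn [7,7], then Pulse [8,8]. Since dp[8][10] = 5, nothing longer is possible.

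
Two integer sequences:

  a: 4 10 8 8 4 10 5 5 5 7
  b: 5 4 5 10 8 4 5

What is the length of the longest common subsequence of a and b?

5

Match 4 [1,2]; then 10 [2,4]; then 8 [4,5]; then 4 [5,6]; then 5 [9,7] — 5 values in the same relative order in both. The LCS DP gives dp[10][7] = 5, so this is optimal.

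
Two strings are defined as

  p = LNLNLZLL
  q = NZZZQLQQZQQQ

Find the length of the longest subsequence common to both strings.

Let dp[i][j] be the LCS length of the first i characters of p and the first j characters of q. dp[i][j] = dp[i-1][j-1]+1 when the i-th and j-th characters match, else max(dp[i-1][j], dp[i][j-1]).
    ·  N  Z  Z  Z  Q  L  Q  Q  Z  Q  Q  Q
 ·  0  0  0  0  0  0  0  0  0  0  0  0  0
 L  0  0  0  0  0  0  1  1  1  1  1  1  1
 N  0  1  1  1  1  1  1  1  1  1  1  1  1
 L  0  1  1  1  1  1  2  2  2  2  2  2  2
 N  0  1  1  1  1  1  2  2  2  2  2  2  2
 L  0  1  1  1  1  1  2  2  2  2  2  2  2
 Z  0  1  2  2  2  2  2  2  2  3  3  3  3
 L  0  1  2  2  2  2  3  3  3  3  3  3  3
 L  0  1  2  2  2  2  3  3  3  3  3  3  3
dp[8][12] = 3. One LCS (by backtracking along matches): NLZ.

3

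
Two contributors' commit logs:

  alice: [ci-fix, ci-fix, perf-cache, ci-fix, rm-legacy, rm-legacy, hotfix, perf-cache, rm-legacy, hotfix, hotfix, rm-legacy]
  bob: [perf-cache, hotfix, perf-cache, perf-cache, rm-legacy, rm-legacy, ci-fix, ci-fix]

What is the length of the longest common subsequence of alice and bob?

Match perf-cache (alice #3, bob #1) → hotfix (alice #7, bob #2) → perf-cache (alice #8, bob #4) → rm-legacy (alice #9, bob #5) → rm-legacy (alice #12, bob #6) — 5 commits in the same relative order in both. dp[12][8] = 5 confirms this is the maximum.

5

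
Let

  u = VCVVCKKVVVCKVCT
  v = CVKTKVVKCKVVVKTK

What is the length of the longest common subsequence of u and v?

Taking V [1,2] → V [3,6] → V [4,7] → C [5,9] → K [7,10] → V [8,11] → V [9,12] → V [10,13] → K [12,14] → T [15,15] gives a common subsequence of length 10. Since dp[15][16] = 10, nothing longer is possible.

10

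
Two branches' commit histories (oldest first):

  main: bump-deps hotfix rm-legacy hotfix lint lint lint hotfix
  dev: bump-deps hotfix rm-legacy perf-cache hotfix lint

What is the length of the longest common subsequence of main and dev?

Match bump-deps [1,1], hotfix [2,2], rm-legacy [3,3], hotfix [4,5], lint [7,6] — 5 commits in the same relative order in both. dp[8][6] = 5 confirms this is the maximum.

5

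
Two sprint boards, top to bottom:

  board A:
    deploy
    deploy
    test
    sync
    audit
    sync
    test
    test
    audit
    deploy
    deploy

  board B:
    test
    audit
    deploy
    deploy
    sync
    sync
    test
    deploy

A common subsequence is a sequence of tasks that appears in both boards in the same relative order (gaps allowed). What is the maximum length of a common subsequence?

6

One common subsequence of length 6: deploy [1,3], deploy [2,4], sync [4,5], sync [6,6], test [8,7], deploy [11,8]. Since dp[11][8] = 6, nothing longer is possible.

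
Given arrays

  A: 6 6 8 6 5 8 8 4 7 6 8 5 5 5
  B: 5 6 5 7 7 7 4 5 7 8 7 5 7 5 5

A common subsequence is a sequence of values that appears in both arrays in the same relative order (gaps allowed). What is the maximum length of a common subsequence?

Match 6 (A #4, B #2) → 5 (A #5, B #3) → 4 (A #8, B #7) → 7 (A #9, B #9) → 8 (A #11, B #10) → 5 (A #12, B #12) → 5 (A #13, B #14) → 5 (A #14, B #15) — 8 values in the same relative order in both. dp[14][15] = 8 confirms this is the maximum.

8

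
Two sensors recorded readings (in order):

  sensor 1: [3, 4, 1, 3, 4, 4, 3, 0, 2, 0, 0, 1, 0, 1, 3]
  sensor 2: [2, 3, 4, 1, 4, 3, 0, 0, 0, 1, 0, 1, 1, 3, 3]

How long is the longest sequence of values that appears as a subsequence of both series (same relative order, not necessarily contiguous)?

Match 3 [1,2], then 4 [2,3], then 1 [3,4], then 4 [6,5], then 3 [7,6], then 0 [8,7], then 0 [10,8], then 0 [11,9], then 1 [12,10], then 0 [13,11], then 1 [14,13], then 3 [15,15] — 12 values in the same relative order in both. dp[15][15] = 12 confirms this is the maximum.

12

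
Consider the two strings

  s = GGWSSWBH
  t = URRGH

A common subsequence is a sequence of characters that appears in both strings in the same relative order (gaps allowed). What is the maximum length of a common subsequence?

2

One common subsequence of length 2: G at s[2]=t[4]; then H at s[8]=t[5]. dp[8][5] = 2 confirms this is the maximum.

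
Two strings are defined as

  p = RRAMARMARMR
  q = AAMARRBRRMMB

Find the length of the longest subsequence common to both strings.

Let dp[i][j] be the LCS length of the first i characters of p and the first j characters of q. dp[i][j] = dp[i-1][j-1]+1 when the i-th and j-th characters match, else max(dp[i-1][j], dp[i][j-1]).
    ·  A  A  M  A  R  R  B  R  R  M  M  B
 ·  0  0  0  0  0  0  0  0  0  0  0  0  0
 R  0  0  0  0  0  1  1  1  1  1  1  1  1
 R  0  0  0  0  0  1  2  2  2  2  2  2  2
 A  0  1  1  1  1  1  2  2  2  2  2  2  2
 M  0  1  1  2  2  2  2  2  2  2  3  3  3
 A  0  1  2  2  3  3  3  3  3  3  3  3  3
 R  0  1  2  2  3  4  4  4  4  4  4  4  4
 M  0  1  2  3  3  4  4  4  4  4  5  5  5
 A  0  1  2  3  4  4  4  4  4  4  5  5  5
 R  0  1  2  3  4  5  5  5  5  5  5  5  5
 M  0  1  2  3  4  5  5  5  5  5  6  6  6
 R  0  1  2  3  4  5  6  6  6  6  6  6  6
dp[11][12] = 6. One LCS (by backtracking along matches): AMARMM.

6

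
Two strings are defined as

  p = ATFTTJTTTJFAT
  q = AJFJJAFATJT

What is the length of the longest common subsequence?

7

One common subsequence of length 7: A [1,1]; then F [3,3]; then J [6,4]; then J [10,5]; then F [11,7]; then A [12,8]; then T [13,11]. dp[13][11] = 7 confirms this is the maximum.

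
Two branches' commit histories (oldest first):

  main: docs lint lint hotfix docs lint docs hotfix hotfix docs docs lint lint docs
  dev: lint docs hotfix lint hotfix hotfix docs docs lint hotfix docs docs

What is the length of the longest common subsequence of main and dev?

9

Match docs at main[1]=dev[2]; then hotfix at main[4]=dev[3]; then lint at main[6]=dev[4]; then hotfix at main[8]=dev[5]; then hotfix at main[9]=dev[6]; then docs at main[10]=dev[7]; then docs at main[11]=dev[8]; then lint at main[12]=dev[9]; then docs at main[14]=dev[12] — 9 commits in the same relative order in both, and the DP table's final entry dp[14][12] is also 9, so no common subsequence is longer.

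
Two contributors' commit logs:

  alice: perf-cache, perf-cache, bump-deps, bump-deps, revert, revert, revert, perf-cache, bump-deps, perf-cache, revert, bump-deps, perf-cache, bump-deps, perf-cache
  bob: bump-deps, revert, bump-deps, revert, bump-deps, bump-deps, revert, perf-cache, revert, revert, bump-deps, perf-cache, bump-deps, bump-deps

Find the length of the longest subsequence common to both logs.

9

Taking bump-deps at alice[3]=bob[5]; then bump-deps at alice[4]=bob[6]; then revert at alice[5]=bob[7]; then revert at alice[6]=bob[9]; then revert at alice[7]=bob[10]; then bump-deps at alice[9]=bob[11]; then perf-cache at alice[10]=bob[12]; then bump-deps at alice[12]=bob[13]; then bump-deps at alice[14]=bob[14] gives a common subsequence of length 9, and the DP table's final entry dp[15][14] is also 9, so no common subsequence is longer.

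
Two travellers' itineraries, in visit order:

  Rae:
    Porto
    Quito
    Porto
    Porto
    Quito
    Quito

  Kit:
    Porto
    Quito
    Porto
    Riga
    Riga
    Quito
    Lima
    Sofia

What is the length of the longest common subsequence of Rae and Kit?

4

Taking Porto at Rae[1]=Kit[1]; then Quito at Rae[2]=Kit[2]; then Porto at Rae[3]=Kit[3]; then Quito at Rae[5]=Kit[6] gives a common subsequence of length 4. The LCS DP gives dp[6][8] = 4, so this is optimal.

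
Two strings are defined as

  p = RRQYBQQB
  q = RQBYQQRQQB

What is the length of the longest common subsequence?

6

Match R (p #2, q #1); then Q (p #3, q #2); then Y (p #4, q #4); then Q (p #6, q #8); then Q (p #7, q #9); then B (p #8, q #10) — 6 characters in the same relative order in both, and the DP table's final entry dp[8][10] is also 6, so no common subsequence is longer.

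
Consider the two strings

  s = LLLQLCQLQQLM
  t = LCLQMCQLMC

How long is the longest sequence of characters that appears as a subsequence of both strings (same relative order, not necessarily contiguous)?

Let dp[i][j] be the LCS length of the first i characters of s and the first j characters of t. dp[i][j] = dp[i-1][j-1]+1 when the i-th and j-th characters match, else max(dp[i-1][j], dp[i][j-1]).
    ·  L  C  L  Q  M  C  Q  L  M  C
 ·  0  0  0  0  0  0  0  0  0  0  0
 L  0  1  1  1  1  1  1  1  1  1  1
 L  0  1  1  2  2  2  2  2  2  2  2
 L  0  1  1  2  2  2  2  2  3  3  3
 Q  0  1  1  2  3  3  3  3  3  3  3
 L  0  1  1  2  3  3  3  3  4  4  4
 C  0  1  2  2  3  3  4  4  4  4  5
 Q  0  1  2  2  3  3  4  5  5  5  5
 L  0  1  2  3  3  3  4  5  6  6  6
 Q  0  1  2  3  4  4  4  5  6  6  6
 Q  0  1  2  3  4  4  4  5  6  6  6
 L  0  1  2  3  4  4  4  5  6  6  6
 M  0  1  2  3  4  5  5  5  6  7  7
dp[12][10] = 7. One LCS (by backtracking along matches): LLQCQLM.

7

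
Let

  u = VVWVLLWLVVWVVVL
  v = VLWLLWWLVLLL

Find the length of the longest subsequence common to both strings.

8

One common subsequence of length 8: V [1,1] → W [3,3] → L [5,4] → L [6,5] → W [7,7] → L [8,8] → V [9,9] → L [15,12]. The LCS DP gives dp[15][12] = 8, so this is optimal.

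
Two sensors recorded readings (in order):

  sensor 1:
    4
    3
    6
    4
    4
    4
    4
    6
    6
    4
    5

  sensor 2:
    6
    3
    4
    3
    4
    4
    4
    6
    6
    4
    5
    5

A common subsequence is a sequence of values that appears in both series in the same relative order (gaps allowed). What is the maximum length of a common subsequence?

Taking 4 (sensor 1 #1, sensor 2 #3), 3 (sensor 1 #2, sensor 2 #4), 4 (sensor 1 #5, sensor 2 #5), 4 (sensor 1 #6, sensor 2 #6), 4 (sensor 1 #7, sensor 2 #7), 6 (sensor 1 #8, sensor 2 #8), 6 (sensor 1 #9, sensor 2 #9), 4 (sensor 1 #10, sensor 2 #10), 5 (sensor 1 #11, sensor 2 #12) gives a common subsequence of length 9. The LCS DP gives dp[11][12] = 9, so this is optimal.

9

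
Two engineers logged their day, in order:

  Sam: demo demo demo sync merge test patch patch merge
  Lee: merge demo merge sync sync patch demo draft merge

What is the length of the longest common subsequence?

Pick demo (Sam #1, Lee #2), sync (Sam #4, Lee #5), patch (Sam #7, Lee #6), merge (Sam #9, Lee #9); all 4 tasks appear in both, in order. Since dp[9][9] = 4, nothing longer is possible.

4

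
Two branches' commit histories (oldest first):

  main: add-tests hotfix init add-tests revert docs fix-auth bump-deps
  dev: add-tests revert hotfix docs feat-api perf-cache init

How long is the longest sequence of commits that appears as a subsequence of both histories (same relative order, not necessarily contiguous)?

3

Taking add-tests (main #1, dev #1); then hotfix (main #2, dev #3); then init (main #3, dev #7) gives a common subsequence of length 3, and the DP table's final entry dp[8][7] is also 3, so no common subsequence is longer.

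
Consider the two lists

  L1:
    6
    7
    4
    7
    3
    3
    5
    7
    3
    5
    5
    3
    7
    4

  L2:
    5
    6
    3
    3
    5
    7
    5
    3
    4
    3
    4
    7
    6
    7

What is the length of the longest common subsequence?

Match 6 [1,2]; then 3 [5,3]; then 3 [6,4]; then 5 [7,5]; then 7 [8,6]; then 3 [9,8]; then 3 [12,10]; then 7 [13,14] — 8 values in the same relative order in both, and the DP table's final entry dp[14][14] is also 8, so no common subsequence is longer.

8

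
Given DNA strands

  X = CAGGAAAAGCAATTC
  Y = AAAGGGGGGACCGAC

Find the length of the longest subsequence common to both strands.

7

One common subsequence of length 7: A [2,3], then G [3,8], then G [4,9], then A [5,10], then G [9,13], then A [12,14], then C [15,15], and the DP table's final entry dp[15][15] is also 7, so no common subsequence is longer.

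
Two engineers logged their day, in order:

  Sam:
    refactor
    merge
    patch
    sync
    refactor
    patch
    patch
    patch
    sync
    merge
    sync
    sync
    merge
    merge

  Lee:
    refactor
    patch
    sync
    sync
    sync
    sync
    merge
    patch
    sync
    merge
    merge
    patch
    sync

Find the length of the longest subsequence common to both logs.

Taking refactor [1,1] → patch [3,2] → sync [4,5] → sync [9,6] → merge [10,7] → sync [12,9] → merge [13,10] → merge [14,11] gives a common subsequence of length 8. dp[14][13] = 8 confirms this is the maximum.

8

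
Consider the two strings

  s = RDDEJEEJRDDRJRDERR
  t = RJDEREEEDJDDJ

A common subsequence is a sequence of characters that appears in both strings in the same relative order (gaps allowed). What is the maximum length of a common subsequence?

One common subsequence of length 9: R (s #1, t #1), then D (s #2, t #3), then E (s #4, t #6), then E (s #6, t #7), then E (s #7, t #8), then J (s #8, t #10), then D (s #10, t #11), then D (s #11, t #12), then J (s #13, t #13). The LCS DP gives dp[18][13] = 9, so this is optimal.

9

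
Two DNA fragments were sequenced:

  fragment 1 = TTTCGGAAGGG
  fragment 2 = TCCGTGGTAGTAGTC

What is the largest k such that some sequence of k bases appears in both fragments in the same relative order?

Match T at fragment 1[1]=fragment 2[1], then T at fragment 1[3]=fragment 2[5], then G at fragment 1[5]=fragment 2[6], then G at fragment 1[6]=fragment 2[7], then A at fragment 1[7]=fragment 2[9], then A at fragment 1[8]=fragment 2[12], then G at fragment 1[9]=fragment 2[13] — 7 bases in the same relative order in both. Since dp[11][15] = 7, nothing longer is possible.

7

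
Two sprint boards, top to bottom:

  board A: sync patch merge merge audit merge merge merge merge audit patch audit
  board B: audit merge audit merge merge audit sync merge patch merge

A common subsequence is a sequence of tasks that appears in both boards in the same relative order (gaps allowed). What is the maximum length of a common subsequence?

6

Taking merge at board A[4]=board B[2], audit at board A[5]=board B[3], merge at board A[6]=board B[4], merge at board A[7]=board B[5], merge at board A[8]=board B[8], merge at board A[9]=board B[10] gives a common subsequence of length 6. The LCS DP gives dp[12][10] = 6, so this is optimal.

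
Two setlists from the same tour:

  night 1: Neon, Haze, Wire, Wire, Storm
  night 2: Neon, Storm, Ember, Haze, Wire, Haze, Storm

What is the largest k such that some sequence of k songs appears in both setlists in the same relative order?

4

Pick Neon at night 1[1]=night 2[1], then Haze at night 1[2]=night 2[4], then Wire at night 1[3]=night 2[5], then Storm at night 1[5]=night 2[7]; all 4 songs appear in both, in order. The LCS DP gives dp[5][7] = 4, so this is optimal.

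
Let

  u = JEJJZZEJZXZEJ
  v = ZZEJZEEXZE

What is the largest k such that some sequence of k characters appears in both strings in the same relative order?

8

One common subsequence of length 8: Z (u #5, v #1) → Z (u #6, v #2) → E (u #7, v #3) → J (u #8, v #4) → Z (u #9, v #5) → X (u #10, v #8) → Z (u #11, v #9) → E (u #12, v #10). The LCS DP gives dp[13][10] = 8, so this is optimal.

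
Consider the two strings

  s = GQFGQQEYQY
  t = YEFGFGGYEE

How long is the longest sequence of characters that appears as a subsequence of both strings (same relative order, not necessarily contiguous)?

4

Match G [1,4]; then F [3,5]; then G [4,7]; then E [7,10] — 4 characters in the same relative order in both. dp[10][10] = 4 confirms this is the maximum.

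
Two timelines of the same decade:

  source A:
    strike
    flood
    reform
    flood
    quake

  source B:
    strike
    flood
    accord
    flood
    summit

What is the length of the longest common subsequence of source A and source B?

3

Match strike (source A #1, source B #1); then flood (source A #2, source B #2); then flood (source A #4, source B #4) — 3 events in the same relative order in both. Since dp[5][5] = 3, nothing longer is possible.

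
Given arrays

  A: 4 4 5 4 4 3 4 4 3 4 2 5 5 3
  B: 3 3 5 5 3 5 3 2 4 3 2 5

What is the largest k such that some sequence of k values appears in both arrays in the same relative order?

6

One common subsequence of length 6: 5 [3,6], 3 [6,7], 4 [8,9], 3 [9,10], 2 [11,11], 5 [13,12]. The LCS DP gives dp[14][12] = 6, so this is optimal.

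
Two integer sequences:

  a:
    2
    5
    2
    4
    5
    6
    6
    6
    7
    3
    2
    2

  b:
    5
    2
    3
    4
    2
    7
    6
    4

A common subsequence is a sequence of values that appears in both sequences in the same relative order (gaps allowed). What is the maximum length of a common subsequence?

4

Let dp[i][j] be the LCS length of the first i values of a and the first j values of b. dp[i][j] = dp[i-1][j-1]+1 when the i-th and j-th values match, else max(dp[i-1][j], dp[i][j-1]).
    ·  5  2  3  4  2  7  6  4
 ·  0  0  0  0  0  0  0  0  0
 2  0  0  1  1  1  1  1  1  1
 5  0  1  1  1  1  1  1  1  1
 2  0  1  2  2  2  2  2  2  2
 4  0  1  2  2  3  3  3  3  3
 5  0  1  2  2  3  3  3  3  3
 6  0  1  2  2  3  3  3  4  4
 6  0  1  2  2  3  3  3  4  4
 6  0  1  2  2  3  3  3  4  4
 7  0  1  2  2  3  3  4  4  4
 3  0  1  2  3  3  3  4  4  4
 2  0  1  2  3  3  4  4  4  4
 2  0  1  2  3  3  4  4  4  4
dp[12][8] = 4. One LCS (by backtracking along matches): 5, 2, 4, 6.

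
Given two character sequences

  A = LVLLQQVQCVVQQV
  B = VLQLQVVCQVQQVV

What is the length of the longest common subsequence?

10

Match V at A[2]=B[1], L at A[3]=B[2], L at A[4]=B[4], Q at A[5]=B[5], V at A[7]=B[7], Q at A[8]=B[9], V at A[11]=B[10], Q at A[12]=B[11], Q at A[13]=B[12], V at A[14]=B[14] — 10 characters in the same relative order in both, and the DP table's final entry dp[14][14] is also 10, so no common subsequence is longer.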